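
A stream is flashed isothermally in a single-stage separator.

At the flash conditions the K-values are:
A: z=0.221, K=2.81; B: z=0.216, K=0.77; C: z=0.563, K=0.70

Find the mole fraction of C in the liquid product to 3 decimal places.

x_C = 0.630

Material balance + equilibrium reduce to Σ zᵢ(Kᵢ−1)/(1+V/F(Kᵢ−1)) = 0.
g(0) = ΣzᵢKᵢ − 1 = 0.181 and g(1) = 1 − Σzᵢ/Kᵢ = -0.163, so a root lies in (0, 1).
Newton–Raphson from V/F = 0.5:
  V/F = 0.500: g = -0.0449, g' = -0.284 → V/F = 0.342
  V/F = 0.342: g = 0.0049, g' = -0.353 → V/F = 0.356
Converged at V/F = 0.356.
Compositions from xᵢ = zᵢ/(1+V/F(Kᵢ−1)), yᵢ = Kᵢxᵢ:
  A: x = 0.134, y = 0.378
  B: x = 0.235, y = 0.181
  C: x = 0.630, y = 0.441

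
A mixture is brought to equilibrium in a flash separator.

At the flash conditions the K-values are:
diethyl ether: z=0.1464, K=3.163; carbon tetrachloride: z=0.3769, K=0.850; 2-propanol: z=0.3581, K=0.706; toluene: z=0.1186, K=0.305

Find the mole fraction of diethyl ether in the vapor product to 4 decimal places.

Let ψ = V/F and solve Σ zᵢ(Kᵢ−1)/(1+ψ(Kᵢ−1)) = 0.
Feasibility: ΣzᵢKᵢ = 1.0724, Σzᵢ/Kᵢ = 1.3858 — both > 1, two phases present.
Iterate (Newton) starting at ψ = 0.51:
  ψ = 0.5100: g = -0.16219, g' = -0.3451 → ψ = 0.0400
  ψ = 0.0400: g = 0.04324, g' = -0.6810 → ψ = 0.1035
  ψ = 0.1035: g = 0.00391, g' = -0.5655 → ψ = 0.1104
  ψ = 0.1104: g = 0.00004, g' = -0.5553 → ψ = 0.1105
Converged at ψ = 0.1105.
Compositions from xᵢ = zᵢ/(1+ψ(Kᵢ−1)), yᵢ = Kᵢxᵢ:
  diethyl ether: x = 0.1182, y = 0.3737
  carbon tetrachloride: x = 0.3833, y = 0.3258
  2-propanol: x = 0.3701, y = 0.2613
  toluene: x = 0.1285, y = 0.0392

y_diethyl ether = 0.3737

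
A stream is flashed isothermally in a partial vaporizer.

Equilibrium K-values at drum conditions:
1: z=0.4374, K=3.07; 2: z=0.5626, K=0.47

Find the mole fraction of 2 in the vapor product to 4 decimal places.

y_2 = 0.3742

Material balance + equilibrium reduce to Σ zᵢ(Kᵢ−1)/(1+ψ(Kᵢ−1)) = 0.
Check two-phase: ΣzᵢKᵢ = 1.6072 > 1 and Σzᵢ/Kᵢ = 1.3395 > 1, so g(0) = 0.6072 > 0 and g(1) = -0.3395 < 0.
Binary case is linear: z₁(K₁−1)(1+ψ(K₂−1)) + z₂(K₂−1)(1+ψ(K₁−1)) = 0
⇒ ψ = [z₁(K₁−1)+z₂(K₂−1)] / [−(K₁−1)(K₂−1)] = 0.60724/1.09710 = 0.5535
Compositions from xᵢ = zᵢ/(1+ψ(Kᵢ−1)), yᵢ = Kᵢxᵢ:
  1: x = 0.2038, y = 0.6258
  2: x = 0.7962, y = 0.3742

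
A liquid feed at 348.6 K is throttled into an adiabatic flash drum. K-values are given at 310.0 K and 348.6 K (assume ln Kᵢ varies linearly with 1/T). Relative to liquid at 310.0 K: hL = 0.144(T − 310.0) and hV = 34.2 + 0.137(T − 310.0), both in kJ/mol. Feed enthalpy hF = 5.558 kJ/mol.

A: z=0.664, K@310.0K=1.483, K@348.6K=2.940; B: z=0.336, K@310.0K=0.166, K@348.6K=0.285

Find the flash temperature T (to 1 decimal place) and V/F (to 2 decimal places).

T = 311.3 K, V/F = 0.16

Adiabatic flash: solve Rachford–Rice at each trial T, then check hF = ψ·hV(T) + (1−ψ)·hL(T).
  T = 310.0 K: K = (1.483, 0.166), RR gives ψ = 0.101, H_out = 3.437 kJ/mol
  T = 348.6 K: K = (2.940, 0.285), RR gives ψ = 0.755, H_out = 31.192 kJ/mol
  T = 329.3 K: K = (2.130, 0.221), RR gives ψ = 0.555, H_out = 21.689 kJ/mol
  T = 319.6 K: K = (1.786, 0.192), RR gives ψ = 0.394, H_out = 14.840 kJ/mol
  T = 314.8 K: K = (1.630, 0.179), RR gives ψ = 0.275, H_out = 10.083 kJ/mol
  T = 312.4 K: K = (1.555, 0.172), RR gives ψ = 0.197, H_out = 7.079 kJ/mol
  T = 311.2 K: K = (1.519, 0.169), RR gives ψ = 0.151, H_out = 5.353 kJ/mol
Linear interpolation between T = 311.2 (H_out = 5.353) and T = 312.4 (H_out = 7.079) on hF = 5.558 gives T ≈ 311.3 K, at which ψ = 0.16.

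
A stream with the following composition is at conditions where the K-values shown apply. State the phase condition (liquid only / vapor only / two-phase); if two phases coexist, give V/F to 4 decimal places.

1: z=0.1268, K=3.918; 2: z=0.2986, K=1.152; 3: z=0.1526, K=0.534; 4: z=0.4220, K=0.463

two-phase, V/F = 0.1214

ΣzᵢKᵢ = 1.1177; Σzᵢ/Kᵢ = 1.4888.
Both exceed 1, so a two-phase solution exists.
Rachford–Rice: g(ψ) = Σ zᵢ(Kᵢ−1)/(1+ψ(Kᵢ−1)) = 0.
Newton–Raphson from ψ = 0.68:
  ψ = 0.6800: g = -0.29594, g' = -0.4999 → ψ = 0.0880
  ψ = 0.0880: g = 0.02722, g' = -0.8605 → ψ = 0.1196
  ψ = 0.1196: g = 0.00139, g' = -0.7761 → ψ = 0.1214
Converged at ψ = 0.1214.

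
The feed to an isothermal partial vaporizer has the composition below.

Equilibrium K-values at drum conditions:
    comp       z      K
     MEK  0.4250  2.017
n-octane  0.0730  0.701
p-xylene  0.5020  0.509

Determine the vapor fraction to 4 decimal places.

Material balance + equilibrium reduce to Σ zᵢ(Kᵢ−1)/(1+ψ(Kᵢ−1)) = 0.
Check two-phase: ΣzᵢKᵢ = 1.1639 > 1 and Σzᵢ/Kᵢ = 1.3011 > 1, so g(0) = 0.1639 > 0 and g(1) = -0.3011 < 0.
Newton–Raphson from ψ = 0.5:
  ψ = 0.5000: g = -0.06582, g' = -0.4148 → ψ = 0.3413
  ψ = 0.3413: g = 0.00044, g' = -0.4250 → ψ = 0.3423
Converged at ψ = 0.3423.

ψ = 0.3423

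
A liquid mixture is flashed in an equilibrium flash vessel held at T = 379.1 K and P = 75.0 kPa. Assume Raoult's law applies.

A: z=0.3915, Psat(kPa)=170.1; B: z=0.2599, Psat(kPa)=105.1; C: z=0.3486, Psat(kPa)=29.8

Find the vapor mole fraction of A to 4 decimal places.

y_A = 0.4811

Raoult's law: Kᵢ = Pᵢˢᵃᵗ/P = Pᵢˢᵃᵗ/75.0.
  K_A = 170.1/75.0 = 2.268000, K_B = 105.1/75.0 = 1.401333, K_C = 29.8/75.0 = 0.397333
Newton–Raphson from ψ = 0.5:
  ψ = 0.5000: g = 0.08998, g' = -0.5242 → ψ = 0.6717
  ψ = 0.6717: g = -0.00271, g' = -0.5669 → ψ = 0.6669
Converged at ψ = 0.6669.
Compositions from xᵢ = zᵢ/(1+ψ(Kᵢ−1)), yᵢ = Kᵢxᵢ:
  A: x = 0.2121, y = 0.4811
  B: x = 0.2050, y = 0.2873
  C: x = 0.5828, y = 0.2316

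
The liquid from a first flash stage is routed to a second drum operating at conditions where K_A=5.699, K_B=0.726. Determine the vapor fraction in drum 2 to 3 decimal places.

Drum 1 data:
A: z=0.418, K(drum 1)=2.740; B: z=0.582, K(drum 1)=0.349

V/F (drum 2) = 0.839

Drum 1:
Let ψ₁ = V/F and solve Σ zᵢ(Kᵢ−1)/(1+ψ₁(Kᵢ−1)) = 0.
Check two-phase: ΣzᵢKᵢ = 1.348 > 1 and Σzᵢ/Kᵢ = 1.820 > 1, so g(0) = 0.348 > 0 and g(1) = -0.820 < 0.
Binary case is linear: z₁(K₁−1)(1+ψ₁(K₂−1)) + z₂(K₂−1)(1+ψ₁(K₁−1)) = 0
⇒ ψ₁ = [z₁(K₁−1)+z₂(K₂−1)] / [−(K₁−1)(K₂−1)] = 0.3484/1.1327 = 0.308
Drum-1 compositions:
  A: x = 0.272, y = 0.746
  B: x = 0.728, y = 0.254
Drum-2 feed = drum-1 liquid: z₂ = (0.2723, 0.7277).
Drum 2:
Material balance + equilibrium reduce to Σ zᵢ(Kᵢ−1)/(1+ψ₂(Kᵢ−1)) = 0.
Check two-phase: ΣzᵢKᵢ = 2.080 > 1 and Σzᵢ/Kᵢ = 1.050 > 1, so g(0) = 1.080 > 0 and g(1) = -0.050 < 0.
Binary case is linear: z₁(K₁−1)(1+ψ₂(K₂−1)) + z₂(K₂−1)(1+ψ₂(K₁−1)) = 0
⇒ ψ₂ = [z₁(K₁−1)+z₂(K₂−1)] / [−(K₁−1)(K₂−1)] = 1.0800/1.2875 = 0.839
  A: x = 0.055, y = 0.314
  B: x = 0.945, y = 0.686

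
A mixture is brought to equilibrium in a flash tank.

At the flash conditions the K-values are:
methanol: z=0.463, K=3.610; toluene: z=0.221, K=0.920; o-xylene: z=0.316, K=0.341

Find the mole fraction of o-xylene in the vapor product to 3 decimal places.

y_o-xylene = 0.206

Material balance + equilibrium reduce to Σ zᵢ(Kᵢ−1)/(1+ψ(Kᵢ−1)) = 0.
Check two-phase: ΣzᵢKᵢ = 1.983 > 1 and Σzᵢ/Kᵢ = 1.295 > 1, so g(0) = 0.983 > 0 and g(1) = -0.295 < 0.
Newton iteration, ψ⁰ = 0.55:
  ψ = 0.550: g = 0.1510, g' = -0.871 → ψ = 0.723
  ψ = 0.723: g = 0.0017, g' = -0.881 → ψ = 0.725
Converged at ψ = 0.725.
Compositions from xᵢ = zᵢ/(1+ψ(Kᵢ−1)), yᵢ = Kᵢxᵢ:
  methanol: x = 0.160, y = 0.578
  toluene: x = 0.235, y = 0.216
  o-xylene: x = 0.605, y = 0.206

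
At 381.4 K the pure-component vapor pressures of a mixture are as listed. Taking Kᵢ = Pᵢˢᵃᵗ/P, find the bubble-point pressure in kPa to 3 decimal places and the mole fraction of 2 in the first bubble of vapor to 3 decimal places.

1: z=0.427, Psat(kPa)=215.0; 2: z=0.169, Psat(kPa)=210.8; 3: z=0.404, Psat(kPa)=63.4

At the bubble point ψ → 0, so ΣzᵢKᵢ = 1 with Kᵢ = Pᵢˢᵃᵗ/P ⇒ P = ΣzᵢPᵢˢᵃᵗ.
P = 0.427·215.0 + 0.169·210.8 + 0.404·63.4 = 153.044 kPa
yᵢ = zᵢPᵢˢᵃᵗ/P ⇒ y_2 = 0.169·210.8/153.044 = 0.233

Pbub = 153.044 kPa, y_2 = 0.233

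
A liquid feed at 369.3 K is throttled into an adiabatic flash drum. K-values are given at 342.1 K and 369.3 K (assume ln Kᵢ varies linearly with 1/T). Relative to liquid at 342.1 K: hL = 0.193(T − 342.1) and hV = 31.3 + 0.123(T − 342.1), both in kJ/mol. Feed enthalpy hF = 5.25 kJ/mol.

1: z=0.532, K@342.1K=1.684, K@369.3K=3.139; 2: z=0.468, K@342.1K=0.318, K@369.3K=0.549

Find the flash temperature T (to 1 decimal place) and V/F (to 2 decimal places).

Adiabatic flash: solve Rachford–Rice at each trial T, then check hF = ψ·hV(T) + (1−ψ)·hL(T).
  T = 342.1 K: K = (1.684, 0.318), RR gives ψ = 0.096, H_out = 3.000 kJ/mol
  T = 369.3 K: K = (3.139, 0.549), RR gives ψ = 0.961, H_out = 33.493 kJ/mol
  T = 355.7 K: K = (2.327, 0.422), RR gives ψ = 0.568, H_out = 19.862 kJ/mol
  T = 348.9 K: K = (1.986, 0.367), RR gives ψ = 0.366, H_out = 12.601 kJ/mol
  T = 345.5 K: K = (1.830, 0.342), RR gives ψ = 0.245, H_out = 8.261 kJ/mol
  T = 343.8 K: K = (1.756, 0.330), RR gives ψ = 0.175, H_out = 5.777 kJ/mol
Linear interpolation between T = 342.1 (H_out = 3.000) and T = 343.8 (H_out = 5.777) on hF = 5.25 gives T ≈ 343.5 K, at which ψ = 0.16.

T = 343.5 K, V/F = 0.16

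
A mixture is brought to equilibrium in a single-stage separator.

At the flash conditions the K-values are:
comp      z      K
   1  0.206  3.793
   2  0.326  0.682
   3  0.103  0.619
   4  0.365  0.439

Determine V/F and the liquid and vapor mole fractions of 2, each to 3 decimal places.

V/F = 0.183, x_2 = 0.346, y_2 = 0.236

Newton iteration, V/F⁰ = 0.5:
  V/F = 0.500: g = -0.2163, g' = -0.571 → V/F = 0.121
  V/F = 0.121: g = 0.0610, g' = -1.081 → V/F = 0.178
  V/F = 0.178: g = 0.0050, g' = -0.913 → V/F = 0.183
Converged at V/F = 0.183.
Compositions from xᵢ = zᵢ/(1+V/F(Kᵢ−1)), yᵢ = Kᵢxᵢ:
  1: x = 0.136, y = 0.517
  2: x = 0.346, y = 0.236
  3: x = 0.111, y = 0.069
  4: x = 0.407, y = 0.179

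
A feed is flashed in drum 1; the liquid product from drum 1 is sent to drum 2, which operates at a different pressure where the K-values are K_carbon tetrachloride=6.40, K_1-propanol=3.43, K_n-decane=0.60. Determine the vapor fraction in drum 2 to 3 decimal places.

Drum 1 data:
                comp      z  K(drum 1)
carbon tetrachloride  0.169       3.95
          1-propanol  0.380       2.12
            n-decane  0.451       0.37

Drum 1:
Newton–Raphson from ψ₁ = 0.5:
  ψ₁ = 0.500: g = 0.0595, g' = -0.817 → ψ₁ = 0.573
Converged at ψ₁ = 0.573.
Drum-1 compositions:
  carbon tetrachloride: x = 0.063, y = 0.248
  1-propanol: x = 0.231, y = 0.491
  n-decane: x = 0.706, y = 0.261
Drum-2 feed = drum-1 liquid: z₂ = (0.0628, 0.2315, 0.7057).
Drum 2:
Rachford–Rice: g(ψ₂) = Σ zᵢ(Kᵢ−1)/(1+ψ₂(Kᵢ−1)) = 0.
Check two-phase: ΣzᵢKᵢ = 1.619 > 1 and Σzᵢ/Kᵢ = 1.253 > 1, so g(0) = 0.619 > 0 and g(1) = -0.253 < 0.
Newton–Raphson from ψ₂ = 0.5:
  ψ₂ = 0.500: g = -0.0072, g' = -0.589 → ψ₂ = 0.488
Converged at ψ₂ = 0.488.
  carbon tetrachloride: x = 0.017, y = 0.111
  1-propanol: x = 0.106, y = 0.363
  n-decane: x = 0.877, y = 0.526

V/F (drum 2) = 0.488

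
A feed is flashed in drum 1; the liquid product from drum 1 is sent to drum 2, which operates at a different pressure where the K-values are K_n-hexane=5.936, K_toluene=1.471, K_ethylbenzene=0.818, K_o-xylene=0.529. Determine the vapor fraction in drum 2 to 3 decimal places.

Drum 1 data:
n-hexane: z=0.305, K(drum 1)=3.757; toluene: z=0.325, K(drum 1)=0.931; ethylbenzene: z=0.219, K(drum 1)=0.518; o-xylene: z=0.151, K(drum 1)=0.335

V/F (drum 2) = 0.761

Drum 1:
Let ψ₁ = V/F and solve Σ zᵢ(Kᵢ−1)/(1+ψ₁(Kᵢ−1)) = 0.
Feasibility: ΣzᵢKᵢ = 1.612, Σzᵢ/Kᵢ = 1.304 — both > 1, two phases present.
Newton–Raphson from ψ₁ = 0.5:
  ψ₁ = 0.500: g = 0.0408, g' = -0.650 → ψ₁ = 0.563
  ψ₁ = 0.563: g = 0.0009, g' = -0.624 → ψ₁ = 0.564
Converged at ψ₁ = 0.564.
Drum-1 compositions:
  n-hexane: x = 0.119, y = 0.448
  toluene: x = 0.338, y = 0.315
  ethylbenzene: x = 0.301, y = 0.156
  o-xylene: x = 0.242, y = 0.081
Drum-2 feed = drum-1 liquid: z₂ = (0.1193, 0.3382, 0.3008, 0.2417).
Drum 2:
Newton iteration, ψ₂⁰ = 0.5:
  ψ₂ = 0.500: g = 0.0897, g' = -0.395 → ψ₂ = 0.727
  ψ₂ = 0.727: g = 0.0108, g' = -0.317 → ψ₂ = 0.761
Converged at ψ₂ = 0.761.
  n-hexane: x = 0.025, y = 0.149
  toluene: x = 0.249, y = 0.366
  ethylbenzene: x = 0.349, y = 0.286
  o-xylene: x = 0.377, y = 0.199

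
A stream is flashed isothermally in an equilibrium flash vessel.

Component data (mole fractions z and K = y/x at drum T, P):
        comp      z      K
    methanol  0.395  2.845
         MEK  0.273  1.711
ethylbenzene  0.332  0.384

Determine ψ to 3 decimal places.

Rachford–Rice: g(ψ) = Σ zᵢ(Kᵢ−1)/(1+ψ(Kᵢ−1)) = 0.
Feasibility: ΣzᵢKᵢ = 1.718, Σzᵢ/Kᵢ = 1.163 — both > 1, two phases present.
Iterate (Newton) starting at ψ = 0.55:
  ψ = 0.550: g = 0.1920, g' = -0.691 → ψ = 0.828
  ψ = 0.828: g = -0.0068, g' = -0.790 → ψ = 0.819
Converged at ψ = 0.819.

ψ = 0.819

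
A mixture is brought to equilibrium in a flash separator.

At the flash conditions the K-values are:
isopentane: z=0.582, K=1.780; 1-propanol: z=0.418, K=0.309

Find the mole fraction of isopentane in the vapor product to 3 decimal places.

Rachford–Rice: g(ψ) = Σ zᵢ(Kᵢ−1)/(1+ψ(Kᵢ−1)) = 0.
Feasibility: ΣzᵢKᵢ = 1.165, Σzᵢ/Kᵢ = 1.680 — both > 1, two phases present.
Newton iteration, ψ⁰ = 0.5:
  ψ = 0.500: g = -0.1147, g' = -0.649 → ψ = 0.323
  ψ = 0.323: g = -0.0094, g' = -0.557 → ψ = 0.306
Converged at ψ = 0.306.
Compositions from xᵢ = zᵢ/(1+ψ(Kᵢ−1)), yᵢ = Kᵢxᵢ:
  isopentane: x = 0.470, y = 0.836
  1-propanol: x = 0.530, y = 0.164

y_isopentane = 0.836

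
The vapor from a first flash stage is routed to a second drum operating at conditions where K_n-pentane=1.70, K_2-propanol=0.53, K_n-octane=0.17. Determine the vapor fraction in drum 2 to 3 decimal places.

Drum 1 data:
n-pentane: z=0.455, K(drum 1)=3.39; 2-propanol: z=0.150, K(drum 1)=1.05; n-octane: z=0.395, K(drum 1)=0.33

Drum 1:
Newton iteration, ψ₁⁰ = 0.64:
  ψ₁ = 0.640: g = -0.0262, g' = -0.950 → ψ₁ = 0.612
Converged at ψ₁ = 0.612.
Drum-1 compositions:
  n-pentane: x = 0.185, y = 0.626
  2-propanol: x = 0.146, y = 0.153
  n-octane: x = 0.670, y = 0.221
Drum-2 feed = drum-1 vapor: z₂ = (0.6262, 0.1528, 0.2210).
Drum 2:
Newton–Raphson from ψ₂ = 0.66:
  ψ₂ = 0.660: g = -0.2100, g' = -0.959 → ψ₂ = 0.441
  ψ₂ = 0.441: g = -0.0451, g' = -0.612 → ψ₂ = 0.367
  ψ₂ = 0.367: g = -0.0021, g' = -0.559 → ψ₂ = 0.364
Converged at ψ₂ = 0.364.
  n-pentane: x = 0.499, y = 0.848
  2-propanol: x = 0.184, y = 0.098
  n-octane: x = 0.317, y = 0.054

V/F (drum 2) = 0.364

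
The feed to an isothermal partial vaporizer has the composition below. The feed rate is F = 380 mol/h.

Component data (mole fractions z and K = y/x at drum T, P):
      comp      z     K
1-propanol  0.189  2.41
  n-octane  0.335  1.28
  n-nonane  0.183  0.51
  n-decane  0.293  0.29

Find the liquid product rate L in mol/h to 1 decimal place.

L = 337.3 mol/h

Material balance + equilibrium reduce to Σ zᵢ(Kᵢ−1)/(1+V/F(Kᵢ−1)) = 0.
Feasibility: ΣzᵢKᵢ = 1.063, Σzᵢ/Kᵢ = 1.709 — both > 1, two phases present.
Newton iteration, V/F⁰ = 0.51:
  V/F = 0.510: g = -0.2086, g' = -0.588 → V/F = 0.155
  V/F = 0.155: g = -0.0225, g' = -0.515 → V/F = 0.112
Converged at V/F = 0.112.
Then V = V/F·F = 0.1124·380 = 42.7 mol/h and L = F − V = 337.3 mol/h.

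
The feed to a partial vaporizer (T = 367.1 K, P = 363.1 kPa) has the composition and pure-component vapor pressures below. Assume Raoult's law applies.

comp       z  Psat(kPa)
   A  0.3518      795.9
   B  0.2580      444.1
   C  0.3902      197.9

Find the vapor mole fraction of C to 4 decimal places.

y_C = 0.3236

Raoult's law: Kᵢ = Pᵢˢᵃᵗ/P = Pᵢˢᵃᵗ/363.1.
  K_A = 795.9/363.1 = 2.191958, K_B = 444.1/363.1 = 1.223079, K_C = 197.9/363.1 = 0.545029
Material balance + equilibrium reduce to Σ zᵢ(Kᵢ−1)/(1+β(Kᵢ−1)) = 0.
g(0) = ΣzᵢKᵢ − 1 = 0.2994 and g(1) = 1 − Σzᵢ/Kᵢ = -0.0874, so a root lies in (0, 1).
Iterate (Newton) starting at β = 0.44:
  β = 0.4400: g = 0.10551, g' = -0.3520 → β = 0.7398
  β = 0.7398: g = 0.00464, g' = -0.3341 → β = 0.7537
  β = 0.7537: g = -0.00001, g' = -0.3352 → β = 0.7536
Converged at β = 0.7536.
Compositions from xᵢ = zᵢ/(1+β(Kᵢ−1)), yᵢ = Kᵢxᵢ:
  A: x = 0.1853, y = 0.4062
  B: x = 0.2209, y = 0.2701
  C: x = 0.5938, y = 0.3236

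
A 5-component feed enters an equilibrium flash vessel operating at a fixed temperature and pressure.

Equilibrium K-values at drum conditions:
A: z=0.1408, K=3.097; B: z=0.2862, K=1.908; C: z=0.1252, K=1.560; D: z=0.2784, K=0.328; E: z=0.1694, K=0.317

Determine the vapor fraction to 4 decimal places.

ψ = 0.3909

Rachford–Rice: g(ψ) = Σ zᵢ(Kᵢ−1)/(1+ψ(Kᵢ−1)) = 0.
Feasibility: ΣzᵢKᵢ = 1.3225, Σzᵢ/Kᵢ = 1.6589 — both > 1, two phases present.
Newton iteration, ψ⁰ = 0.7:
  ψ = 0.7000: g = -0.24606, g' = -0.9485 → ψ = 0.4406
  ψ = 0.4406: g = -0.03595, g' = -0.7283 → ψ = 0.3912
  ψ = 0.3912: g = -0.00024, g' = -0.7203 → ψ = 0.3909
Converged at ψ = 0.3909.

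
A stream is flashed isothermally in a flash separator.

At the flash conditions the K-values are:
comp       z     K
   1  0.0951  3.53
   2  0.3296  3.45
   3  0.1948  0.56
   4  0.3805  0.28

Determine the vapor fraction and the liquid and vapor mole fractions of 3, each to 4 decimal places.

ψ = 0.4355, x_3 = 0.2410, y_3 = 0.1349

Rachford–Rice: g(ψ) = Σ zᵢ(Kᵢ−1)/(1+ψ(Kᵢ−1)) = 0.
Check two-phase: ΣzᵢKᵢ = 1.6885 > 1 and Σzᵢ/Kᵢ = 1.8293 > 1, so g(0) = 0.6885 > 0 and g(1) = -0.8293 < 0.
Newton–Raphson from ψ = 0.43:
  ψ = 0.4300: g = 0.00595, g' = -1.0800 → ψ = 0.4355
Converged at ψ = 0.4355.
Compositions from xᵢ = zᵢ/(1+ψ(Kᵢ−1)), yᵢ = Kᵢxᵢ:
  1: x = 0.0452, y = 0.1597
  2: x = 0.1595, y = 0.5501
  3: x = 0.2410, y = 0.1349
  4: x = 0.5543, y = 0.1552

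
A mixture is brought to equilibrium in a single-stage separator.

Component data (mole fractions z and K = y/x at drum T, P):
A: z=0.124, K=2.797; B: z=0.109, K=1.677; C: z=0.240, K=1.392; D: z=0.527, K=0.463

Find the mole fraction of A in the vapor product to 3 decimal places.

y_A = 0.256

Material balance + equilibrium reduce to Σ zᵢ(Kᵢ−1)/(1+V/F(Kᵢ−1)) = 0.
Check two-phase: ΣzᵢKᵢ = 1.108 > 1 and Σzᵢ/Kᵢ = 1.420 > 1, so g(0) = 0.108 > 0 and g(1) = -0.420 < 0.
Iterate (Newton) starting at V/F = 0.62:
  V/F = 0.620: g = -0.1912, g' = -0.480 → V/F = 0.222
  V/F = 0.222: g = -0.0111, g' = -0.470 → V/F = 0.198
Converged at V/F = 0.198.
Compositions from xᵢ = zᵢ/(1+V/F(Kᵢ−1)), yᵢ = Kᵢxᵢ:
  A: x = 0.091, y = 0.256
  B: x = 0.096, y = 0.161
  C: x = 0.223, y = 0.310
  D: x = 0.590, y = 0.273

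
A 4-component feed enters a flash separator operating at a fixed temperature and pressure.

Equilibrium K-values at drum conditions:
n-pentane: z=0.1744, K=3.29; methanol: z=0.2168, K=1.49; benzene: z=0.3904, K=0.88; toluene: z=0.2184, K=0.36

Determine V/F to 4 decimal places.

Material balance + equilibrium reduce to Σ zᵢ(Kᵢ−1)/(1+V/F(Kᵢ−1)) = 0.
Feasibility: ΣzᵢKᵢ = 1.3190, Σzᵢ/Kᵢ = 1.2488 — both > 1, two phases present.
Iterate (Newton) starting at V/F = 0.5:
  V/F = 0.5000: g = 0.01612, g' = -0.4322 → V/F = 0.5373
  V/F = 0.5373: g = 0.00004, g' = -0.4307 → V/F = 0.5374
Converged at V/F = 0.5374.

V/F = 0.5374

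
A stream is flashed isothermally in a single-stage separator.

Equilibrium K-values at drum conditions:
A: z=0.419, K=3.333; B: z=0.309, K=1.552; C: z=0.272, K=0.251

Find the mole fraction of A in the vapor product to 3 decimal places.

y_A = 0.504

Newton iteration, ψ⁰ = 0.52:
  ψ = 0.520: g = 0.2405, g' = -0.932 → ψ = 0.778
  ψ = 0.778: g = -0.0218, g' = -1.211 → ψ = 0.760
Converged at ψ = 0.760.
Compositions from xᵢ = zᵢ/(1+ψ(Kᵢ−1)), yᵢ = Kᵢxᵢ:
  A: x = 0.151, y = 0.504
  B: x = 0.218, y = 0.338
  C: x = 0.631, y = 0.158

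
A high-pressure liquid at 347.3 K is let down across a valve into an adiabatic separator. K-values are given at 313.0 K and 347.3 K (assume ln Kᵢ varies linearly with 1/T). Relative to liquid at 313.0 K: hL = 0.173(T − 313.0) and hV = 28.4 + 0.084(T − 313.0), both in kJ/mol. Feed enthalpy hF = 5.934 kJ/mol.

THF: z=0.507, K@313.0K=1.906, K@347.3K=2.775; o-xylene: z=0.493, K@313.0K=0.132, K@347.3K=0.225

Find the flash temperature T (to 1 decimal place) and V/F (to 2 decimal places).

T = 322.0 K, V/F = 0.16

Adiabatic flash: solve Rachford–Rice at each trial T, then check hF = ψ·hV(T) + (1−ψ)·hL(T).
  T = 313.0 K: K = (1.906, 0.132), RR gives ψ = 0.040, H_out = 1.135 kJ/mol
  T = 347.3 K: K = (2.775, 0.225), RR gives ψ = 0.376, H_out = 15.476 kJ/mol
  T = 330.1 K: K = (2.321, 0.175), RR gives ψ = 0.241, H_out = 9.438 kJ/mol
  T = 321.6 K: K = (2.110, 0.153), RR gives ψ = 0.154, H_out = 5.747 kJ/mol
  T = 325.9 K: K = (2.216, 0.163), RR gives ψ = 0.201, H_out = 7.697 kJ/mol
  T = 323.8 K: K = (2.164, 0.158), RR gives ψ = 0.179, H_out = 6.768 kJ/mol
Linear interpolation between T = 321.6 (H_out = 5.747) and T = 323.8 (H_out = 6.768) on hF = 5.934 gives T ≈ 322.0 K, at which ψ = 0.16.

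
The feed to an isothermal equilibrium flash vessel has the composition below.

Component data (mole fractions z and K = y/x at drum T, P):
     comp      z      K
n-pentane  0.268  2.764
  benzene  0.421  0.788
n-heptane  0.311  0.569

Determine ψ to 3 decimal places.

ψ = 0.446

Material balance + equilibrium reduce to Σ zᵢ(Kᵢ−1)/(1+ψ(Kᵢ−1)) = 0.
Check two-phase: ΣzᵢKᵢ = 1.249 > 1 and Σzᵢ/Kᵢ = 1.178 > 1, so g(0) = 0.249 > 0 and g(1) = -0.178 < 0.
Iterate (Newton) starting at ψ = 0.45:
  ψ = 0.450: g = -0.0014, g' = -0.371 → ψ = 0.446
Converged at ψ = 0.446.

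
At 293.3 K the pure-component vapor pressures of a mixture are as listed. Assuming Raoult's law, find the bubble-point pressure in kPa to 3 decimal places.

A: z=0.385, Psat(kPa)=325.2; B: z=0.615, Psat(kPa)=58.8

Pbub = 161.364 kPa

At the bubble point ψ → 0, so ΣzᵢKᵢ = 1 with Kᵢ = Pᵢˢᵃᵗ/P ⇒ P = ΣzᵢPᵢˢᵃᵗ.
P = 0.385·325.2 + 0.615·58.8 = 161.364 kPa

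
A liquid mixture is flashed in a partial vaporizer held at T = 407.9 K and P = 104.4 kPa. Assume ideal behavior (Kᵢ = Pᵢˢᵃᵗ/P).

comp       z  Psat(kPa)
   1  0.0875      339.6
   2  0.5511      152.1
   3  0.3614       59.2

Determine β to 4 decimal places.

Raoult's law: Kᵢ = Pᵢˢᵃᵗ/P = Pᵢˢᵃᵗ/104.4.
  K_1 = 339.6/104.4 = 3.252874, K_2 = 152.1/104.4 = 1.456897, K_3 = 59.2/104.4 = 0.567050
Material balance + equilibrium reduce to Σ zᵢ(Kᵢ−1)/(1+β(Kᵢ−1)) = 0.
g(0) = ΣzᵢKᵢ − 1 = 0.2925 and g(1) = 1 − Σzᵢ/Kᵢ = -0.0425, so a root lies in (0, 1).
Iterate (Newton) starting at β = 0.5:
  β = 0.5000: g = 0.09798, g' = -0.2848 → β = 0.8440
  β = 0.8440: g = 0.00309, g' = -0.2809 → β = 0.8550
Converged at β = 0.8550.

β = 0.8550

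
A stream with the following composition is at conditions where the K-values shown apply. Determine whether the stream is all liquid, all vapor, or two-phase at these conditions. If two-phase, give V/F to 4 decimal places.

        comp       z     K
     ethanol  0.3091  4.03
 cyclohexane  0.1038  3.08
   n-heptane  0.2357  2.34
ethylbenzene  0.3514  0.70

ΣzᵢKᵢ = 2.3629; Σzᵢ/Kᵢ = 0.7131.
Since Σzᵢ/Kᵢ < 1 the mixture is above its dew point — single vapor phase.

all vapor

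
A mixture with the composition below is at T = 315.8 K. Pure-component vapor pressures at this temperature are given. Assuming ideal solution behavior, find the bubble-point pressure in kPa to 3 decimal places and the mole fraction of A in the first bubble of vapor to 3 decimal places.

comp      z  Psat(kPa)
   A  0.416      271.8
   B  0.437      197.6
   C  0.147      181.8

At the bubble point ψ → 0, so ΣzᵢKᵢ = 1 with Kᵢ = Pᵢˢᵃᵗ/P ⇒ P = ΣzᵢPᵢˢᵃᵗ.
P = 0.416·271.8 + 0.437·197.6 + 0.147·181.8 = 226.145 kPa
yᵢ = zᵢPᵢˢᵃᵗ/P ⇒ y_A = 0.416·271.8/226.145 = 0.500

Pbub = 226.145 kPa, y_A = 0.500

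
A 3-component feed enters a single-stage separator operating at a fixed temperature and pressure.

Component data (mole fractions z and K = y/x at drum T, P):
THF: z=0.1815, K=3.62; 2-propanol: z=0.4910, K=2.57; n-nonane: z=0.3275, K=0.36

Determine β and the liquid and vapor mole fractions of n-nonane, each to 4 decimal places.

Rachford–Rice: g(β) = Σ zᵢ(Kᵢ−1)/(1+β(Kᵢ−1)) = 0.
Feasibility: ΣzᵢKᵢ = 2.0368, Σzᵢ/Kᵢ = 1.1509 — both > 1, two phases present.
Newton iteration, β⁰ = 0.41:
  β = 0.4100: g = 0.41408, g' = -0.9841 → β = 0.8308
  β = 0.8308: g = 0.03666, g' = -0.9631 → β = 0.8688
  β = 0.8688: g = -0.00092, g' = -1.0133 → β = 0.8679
Converged at β = 0.8679.
Compositions from xᵢ = zᵢ/(1+β(Kᵢ−1)), yᵢ = Kᵢxᵢ:
  THF: x = 0.0554, y = 0.2007
  2-propanol: x = 0.2078, y = 0.5341
  n-nonane: x = 0.7367, y = 0.2652

β = 0.8679, x_n-nonane = 0.7367, y_n-nonane = 0.2652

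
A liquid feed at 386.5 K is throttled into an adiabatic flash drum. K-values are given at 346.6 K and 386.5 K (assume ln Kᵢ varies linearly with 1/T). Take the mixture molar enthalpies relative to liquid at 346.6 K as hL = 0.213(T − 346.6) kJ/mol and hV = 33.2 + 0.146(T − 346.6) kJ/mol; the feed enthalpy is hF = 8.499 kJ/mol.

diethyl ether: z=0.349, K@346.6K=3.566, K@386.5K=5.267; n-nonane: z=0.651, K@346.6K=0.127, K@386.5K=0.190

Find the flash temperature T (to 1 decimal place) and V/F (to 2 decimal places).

Adiabatic flash: solve Rachford–Rice at each trial T, then check hF = ψ·hV(T) + (1−ψ)·hL(T).
  T = 346.6 K: K = (3.566, 0.127), RR gives ψ = 0.146, H_out = 4.849 kJ/mol
  T = 386.5 K: K = (5.267, 0.190), RR gives ψ = 0.278, H_out = 16.994 kJ/mol
  T = 366.6 K: K = (4.382, 0.157), RR gives ψ = 0.222, H_out = 11.320 kJ/mol
  T = 356.6 K: K = (3.965, 0.142), RR gives ψ = 0.187, H_out = 8.214 kJ/mol
  T = 361.6 K: K = (4.171, 0.149), RR gives ψ = 0.205, H_out = 9.794 kJ/mol
  T = 359.1 K: K = (4.067, 0.145), RR gives ψ = 0.196, H_out = 9.011 kJ/mol
  T = 357.9 K: K = (4.018, 0.144), RR gives ψ = 0.192, H_out = 8.630 kJ/mol
Linear interpolation between T = 356.6 (H_out = 8.214) and T = 357.9 (H_out = 8.630) on hF = 8.499 gives T ≈ 357.5 K, at which ψ = 0.19.

T = 357.5 K, V/F = 0.19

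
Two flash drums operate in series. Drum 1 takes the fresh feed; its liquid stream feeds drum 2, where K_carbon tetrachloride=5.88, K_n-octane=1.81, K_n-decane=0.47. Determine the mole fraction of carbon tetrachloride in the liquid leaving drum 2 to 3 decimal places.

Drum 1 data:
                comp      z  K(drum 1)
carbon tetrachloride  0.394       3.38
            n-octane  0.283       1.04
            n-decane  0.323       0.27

Drum 1:
Let ψ₁ = V/F and solve Σ zᵢ(Kᵢ−1)/(1+ψ₁(Kᵢ−1)) = 0.
Check two-phase: ΣzᵢKᵢ = 1.713 > 1 and Σzᵢ/Kᵢ = 1.585 > 1, so g(0) = 0.713 > 0 and g(1) = -0.585 < 0.
Iterate (Newton) starting at ψ₁ = 0.5:
  ψ₁ = 0.500: g = 0.0680, g' = -0.893 → ψ₁ = 0.576
Converged at ψ₁ = 0.576.
Drum-1 compositions:
  carbon tetrachloride: x = 0.166, y = 0.562
  n-octane: x = 0.277, y = 0.288
  n-decane: x = 0.557, y = 0.150
Drum-2 feed = drum-1 liquid: z₂ = (0.1662, 0.2766, 0.5571).
Drum 2:
Iterate (Newton) starting at ψ₂ = 0.38:
  ψ₂ = 0.380: g = 0.0858, g' = -0.837 → ψ₂ = 0.482
  ψ₂ = 0.482: g = 0.0062, g' = -0.728 → ψ₂ = 0.491
Converged at ψ₂ = 0.491.
  carbon tetrachloride: x = 0.049, y = 0.288
  n-octane: x = 0.198, y = 0.358
  n-decane: x = 0.753, y = 0.354

x_carbon tetrachloride (drum 2) = 0.049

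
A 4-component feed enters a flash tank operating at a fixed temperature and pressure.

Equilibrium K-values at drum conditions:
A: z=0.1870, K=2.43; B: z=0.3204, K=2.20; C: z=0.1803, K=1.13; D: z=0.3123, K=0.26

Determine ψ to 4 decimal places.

ψ = 0.5672

Let ψ = V/F and solve Σ zᵢ(Kᵢ−1)/(1+ψ(Kᵢ−1)) = 0.
g(0) = ΣzᵢKᵢ − 1 = 0.4442 and g(1) = 1 − Σzᵢ/Kᵢ = -0.5833, so a root lies in (0, 1).
Newton–Raphson from ψ = 0.3:
  ψ = 0.3000: g = 0.19535, g' = -0.7221 → ψ = 0.5705
  ψ = 0.5705: g = -0.00266, g' = -0.7934 → ψ = 0.5672
Converged at ψ = 0.5672.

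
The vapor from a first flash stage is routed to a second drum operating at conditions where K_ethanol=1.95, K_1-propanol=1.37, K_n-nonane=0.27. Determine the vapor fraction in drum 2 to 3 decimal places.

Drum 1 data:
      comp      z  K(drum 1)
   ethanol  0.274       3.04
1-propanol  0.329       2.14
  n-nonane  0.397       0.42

V/F (drum 2) = 0.461

Drum 1:
Rachford–Rice: g(ψ₁) = Σ zᵢ(Kᵢ−1)/(1+ψ₁(Kᵢ−1)) = 0.
Check two-phase: ΣzᵢKᵢ = 1.704 > 1 and Σzᵢ/Kᵢ = 1.189 > 1, so g(0) = 0.704 > 0 and g(1) = -0.189 < 0.
Newton–Raphson from ψ₁ = 0.5:
  ψ₁ = 0.500: g = 0.1913, g' = -0.718 → ψ₁ = 0.766
  ψ₁ = 0.766: g = 0.0036, g' = -0.728 → ψ₁ = 0.771
Converged at ψ₁ = 0.771.
Drum-1 compositions:
  ethanol: x = 0.106, y = 0.324
  1-propanol: x = 0.175, y = 0.375
  n-nonane: x = 0.718, y = 0.302
Drum-2 feed = drum-1 vapor: z₂ = (0.3236, 0.3746, 0.3018).
Drum 2:
Let ψ₂ = V/F and solve Σ zᵢ(Kᵢ−1)/(1+ψ₂(Kᵢ−1)) = 0.
Check two-phase: ΣzᵢKᵢ = 1.226 > 1 and Σzᵢ/Kᵢ = 1.557 > 1, so g(0) = 0.226 > 0 and g(1) = -0.557 < 0.
Newton–Raphson from ψ₂ = 0.63:
  ψ₂ = 0.630: g = -0.1031, g' = -0.699 → ψ₂ = 0.483
  ψ₂ = 0.483: g = -0.0117, g' = -0.558 → ψ₂ = 0.462
  ψ₂ = 0.462: g = -0.0001, g' = -0.544 → ψ₂ = 0.461
Converged at ψ₂ = 0.461.
  ethanol: x = 0.225, y = 0.439
  1-propanol: x = 0.320, y = 0.438
  n-nonane: x = 0.455, y = 0.123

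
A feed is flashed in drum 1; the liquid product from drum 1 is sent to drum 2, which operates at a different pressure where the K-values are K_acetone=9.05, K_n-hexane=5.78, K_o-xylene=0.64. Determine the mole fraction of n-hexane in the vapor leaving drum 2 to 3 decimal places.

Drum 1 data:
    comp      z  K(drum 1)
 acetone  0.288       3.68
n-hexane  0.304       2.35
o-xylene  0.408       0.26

Drum 1:
Rachford–Rice: g(ψ₁) = Σ zᵢ(Kᵢ−1)/(1+ψ₁(Kᵢ−1)) = 0.
Check two-phase: ΣzᵢKᵢ = 1.880 > 1 and Σzᵢ/Kᵢ = 1.777 > 1, so g(0) = 0.880 > 0 and g(1) = -0.777 < 0.
Newton–Raphson from ψ₁ = 0.41:
  ψ₁ = 0.410: g = 0.1985, g' = -1.160 → ψ₁ = 0.581
  ψ₁ = 0.581: g = 0.0020, g' = -1.178 → ψ₁ = 0.583
Converged at ψ₁ = 0.583.
Drum-1 compositions:
  acetone: x = 0.112, y = 0.414
  n-hexane: x = 0.170, y = 0.400
  o-xylene: x = 0.717, y = 0.187
Drum-2 feed = drum-1 liquid: z₂ = (0.1124, 0.1701, 0.7175).
Drum 2:
Material balance + equilibrium reduce to Σ zᵢ(Kᵢ−1)/(1+ψ₂(Kᵢ−1)) = 0.
Check two-phase: ΣzᵢKᵢ = 2.460 > 1 and Σzᵢ/Kᵢ = 1.163 > 1, so g(0) = 1.460 > 0 and g(1) = -0.163 < 0.
Iterate (Newton) starting at ψ₂ = 0.65:
  ψ₂ = 0.650: g = 0.0060, g' = -0.576 → ψ₂ = 0.660
Converged at ψ₂ = 0.660.
  acetone: x = 0.018, y = 0.161
  n-hexane: x = 0.041, y = 0.237
  o-xylene: x = 0.941, y = 0.602

y_n-hexane (drum 2) = 0.237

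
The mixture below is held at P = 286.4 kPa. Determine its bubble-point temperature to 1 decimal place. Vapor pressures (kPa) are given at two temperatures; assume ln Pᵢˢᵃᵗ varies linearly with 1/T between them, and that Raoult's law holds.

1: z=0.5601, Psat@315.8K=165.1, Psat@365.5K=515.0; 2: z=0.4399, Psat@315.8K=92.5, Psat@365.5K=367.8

T = 345.4 K

Bubble-point temperature: ΣzᵢPᵢˢᵃᵗ(T) = P. Interpolate ln Pᵢˢᵃᵗ = aᵢ + bᵢ/T.
  T = 315.8 K: ΣzᵢPᵢˢᵃᵗ = 133.16 kPa
  T = 365.5 K: ΣzᵢPᵢˢᵃᵗ = 450.25 kPa
  T = 340.6 K: ΣzᵢPᵢˢᵃᵗ = 255.26 kPa
  T = 353.1 K: ΣzᵢPᵢˢᵃᵗ = 342.69 kPa
  T = 346.9 K: ΣzᵢPᵢˢᵃᵗ = 296.87 kPa
  T = 343.8 K: ΣzᵢPᵢˢᵃᵗ = 275.79 kPa
  T = 345.4 K: ΣzᵢPᵢˢᵃᵗ = 286.52 kPa
Interpolating between 343.8 K and 345.4 K gives T ≈ 345.4 K.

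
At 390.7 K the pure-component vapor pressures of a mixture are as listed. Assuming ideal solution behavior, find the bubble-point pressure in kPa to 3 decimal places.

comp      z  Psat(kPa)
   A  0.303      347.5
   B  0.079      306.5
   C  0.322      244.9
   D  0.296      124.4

At the bubble point ψ → 0, so ΣzᵢKᵢ = 1 with Kᵢ = Pᵢˢᵃᵗ/P ⇒ P = ΣzᵢPᵢˢᵃᵗ.
P = 0.303·347.5 + 0.079·306.5 + 0.322·244.9 + 0.296·124.4 = 245.186 kPa

Pbub = 245.186 kPa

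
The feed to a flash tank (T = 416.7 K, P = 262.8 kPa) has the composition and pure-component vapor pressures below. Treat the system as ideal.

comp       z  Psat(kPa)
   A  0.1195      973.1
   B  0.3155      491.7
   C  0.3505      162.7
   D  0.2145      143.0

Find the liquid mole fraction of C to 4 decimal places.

Raoult's law: Kᵢ = Pᵢˢᵃᵗ/P = Pᵢˢᵃᵗ/262.8.
  K_A = 973.1/262.8 = 3.702816, K_B = 491.7/262.8 = 1.871005, K_C = 162.7/262.8 = 0.619102, K_D = 143.0/262.8 = 0.544140
Let ψ = V/F and solve Σ zᵢ(Kᵢ−1)/(1+ψ(Kᵢ−1)) = 0.
Feasibility: ΣzᵢKᵢ = 1.3665, Σzᵢ/Kᵢ = 1.1612 — both > 1, two phases present.
Iterate (Newton) starting at ψ = 0.5:
  ψ = 0.5000: g = 0.03723, g' = -0.4264 → ψ = 0.5873
  ψ = 0.5873: g = 0.00112, g' = -0.4027 → ψ = 0.5901
Converged at ψ = 0.5901.
Compositions from xᵢ = zᵢ/(1+ψ(Kᵢ−1)), yᵢ = Kᵢxᵢ:
  A: x = 0.0461, y = 0.1705
  B: x = 0.2084, y = 0.3899
  C: x = 0.4521, y = 0.2799
  D: x = 0.2934, y = 0.1597

x_C = 0.4521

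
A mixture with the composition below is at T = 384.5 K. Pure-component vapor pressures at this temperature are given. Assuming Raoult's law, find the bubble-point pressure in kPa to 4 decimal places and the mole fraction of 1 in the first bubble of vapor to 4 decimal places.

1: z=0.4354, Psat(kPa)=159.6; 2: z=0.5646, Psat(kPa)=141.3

At the bubble point ψ → 0, so ΣzᵢKᵢ = 1 with Kᵢ = Pᵢˢᵃᵗ/P ⇒ P = ΣzᵢPᵢˢᵃᵗ.
P = 0.4354·159.6 + 0.5646·141.3 = 149.2678 kPa
yᵢ = zᵢPᵢˢᵃᵗ/P ⇒ y_1 = 0.4354·159.6/149.2678 = 0.4655

Pbub = 149.2678 kPa, y_1 = 0.4655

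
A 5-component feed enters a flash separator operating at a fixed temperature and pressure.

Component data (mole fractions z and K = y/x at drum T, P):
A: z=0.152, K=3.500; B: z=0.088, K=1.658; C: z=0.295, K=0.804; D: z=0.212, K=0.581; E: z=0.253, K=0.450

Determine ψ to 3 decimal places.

Let ψ = V/F and solve Σ zᵢ(Kᵢ−1)/(1+ψ(Kᵢ−1)) = 0.
Check two-phase: ΣzᵢKᵢ = 1.152 > 1 and Σzᵢ/Kᵢ = 1.391 > 1, so g(0) = 0.152 > 0 and g(1) = -0.391 < 0.
Iterate (Newton) starting at ψ = 0.5:
  ψ = 0.500: g = -0.1559, g' = -0.428 → ψ = 0.136
  ψ = 0.136: g = 0.0328, g' = -0.705 → ψ = 0.182
  ψ = 0.182: g = 0.0018, g' = -0.629 → ψ = 0.185
Converged at ψ = 0.185.

ψ = 0.185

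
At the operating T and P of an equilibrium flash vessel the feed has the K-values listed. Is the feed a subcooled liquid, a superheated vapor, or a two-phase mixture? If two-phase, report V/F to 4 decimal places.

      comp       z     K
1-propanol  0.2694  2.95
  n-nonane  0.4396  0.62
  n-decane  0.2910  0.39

ΣzᵢKᵢ = 1.1808; Σzᵢ/Kᵢ = 1.5465.
Both exceed 1, so a two-phase solution exists.
Newton iteration, ψ⁰ = 0.58:
  ψ = 0.5800: g = -0.24245, g' = -0.5893 → ψ = 0.1686
  ψ = 0.1686: g = 0.01901, g' = -0.7872 → ψ = 0.1927
  ψ = 0.1927: g = 0.00041, g' = -0.7541 → ψ = 0.1933
Converged at ψ = 0.1933.

two-phase, V/F = 0.1933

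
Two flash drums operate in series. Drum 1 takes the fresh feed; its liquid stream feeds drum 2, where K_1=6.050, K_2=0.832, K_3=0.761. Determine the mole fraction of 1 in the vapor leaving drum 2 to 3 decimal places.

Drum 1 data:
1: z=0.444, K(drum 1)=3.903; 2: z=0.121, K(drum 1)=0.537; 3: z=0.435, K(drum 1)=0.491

Drum 1:
Iterate (Newton) starting at ψ₁ = 0.45:
  ψ₁ = 0.450: g = 0.2009, g' = -0.934 → ψ₁ = 0.665
  ψ₁ = 0.665: g = 0.0242, g' = -0.747 → ψ₁ = 0.697
  ψ₁ = 0.697: g = 0.0002, g' = -0.736 → ψ₁ = 0.698
Converged at ψ₁ = 0.698.
Drum-1 compositions:
  1: x = 0.147, y = 0.573
  2: x = 0.179, y = 0.096
  3: x = 0.675, y = 0.331
Drum-2 feed = drum-1 liquid: z₂ = (0.1468, 0.1787, 0.6745).
Drum 2:
Rachford–Rice: g(ψ₂) = Σ zᵢ(Kᵢ−1)/(1+ψ₂(Kᵢ−1)) = 0.
g(0) = ΣzᵢKᵢ − 1 = 0.550 and g(1) = 1 − Σzᵢ/Kᵢ = -0.125, so a root lies in (0, 1).
Iterate (Newton) starting at ψ₂ = 0.5:
  ψ₂ = 0.500: g = -0.0056, g' = -0.357 → ψ₂ = 0.484
  ψ₂ = 0.484: g = 0.0001, g' = -0.370 → ψ₂ = 0.485
Converged at ψ₂ = 0.485.
  1: x = 0.043, y = 0.258
  2: x = 0.195, y = 0.162
  3: x = 0.763, y = 0.581

y_1 (drum 2) = 0.258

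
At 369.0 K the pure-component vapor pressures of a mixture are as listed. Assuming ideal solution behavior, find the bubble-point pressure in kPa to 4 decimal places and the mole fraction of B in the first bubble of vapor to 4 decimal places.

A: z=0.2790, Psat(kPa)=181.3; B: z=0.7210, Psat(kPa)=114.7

At the bubble point ψ → 0, so ΣzᵢKᵢ = 1 with Kᵢ = Pᵢˢᵃᵗ/P ⇒ P = ΣzᵢPᵢˢᵃᵗ.
P = 0.2790·181.3 + 0.7210·114.7 = 133.2814 kPa
yᵢ = zᵢPᵢˢᵃᵗ/P ⇒ y_B = 0.7210·114.7/133.2814 = 0.6205

Pbub = 133.2814 kPa, y_B = 0.6205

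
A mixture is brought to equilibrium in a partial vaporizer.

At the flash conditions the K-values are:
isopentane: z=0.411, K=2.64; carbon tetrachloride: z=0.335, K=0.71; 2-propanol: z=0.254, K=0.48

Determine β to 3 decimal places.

β = 0.665

Material balance + equilibrium reduce to Σ zᵢ(Kᵢ−1)/(1+β(Kᵢ−1)) = 0.
Feasibility: ΣzᵢKᵢ = 1.445, Σzᵢ/Kᵢ = 1.157 — both > 1, two phases present.
Iterate (Newton) starting at β = 0.5:
  β = 0.500: g = 0.0782, g' = -0.498 → β = 0.657
  β = 0.657: g = 0.0037, g' = -0.458 → β = 0.665
Converged at β = 0.665.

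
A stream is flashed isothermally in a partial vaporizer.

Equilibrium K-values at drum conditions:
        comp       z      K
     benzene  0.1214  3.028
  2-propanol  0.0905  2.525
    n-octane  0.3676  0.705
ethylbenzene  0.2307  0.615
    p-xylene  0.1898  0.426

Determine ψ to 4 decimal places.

Material balance + equilibrium reduce to Σ zᵢ(Kᵢ−1)/(1+ψ(Kᵢ−1)) = 0.
Feasibility: ΣzᵢKᵢ = 1.0780, Σzᵢ/Kᵢ = 1.4180 — both > 1, two phases present.
Newton iteration, ψ⁰ = 0.49:
  ψ = 0.4900: g = -0.18534, g' = -0.4113 → ψ = 0.0393
  ψ = 0.0393: g = 0.04684, g' = -0.7490 → ψ = 0.1019
  ψ = 0.1019: g = 0.00353, g' = -0.6422 → ψ = 0.1074
Converged at ψ = 0.1074.

ψ = 0.1074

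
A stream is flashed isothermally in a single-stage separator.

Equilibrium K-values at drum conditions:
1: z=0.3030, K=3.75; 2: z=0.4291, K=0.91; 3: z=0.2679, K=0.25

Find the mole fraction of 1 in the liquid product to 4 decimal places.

x_1 = 0.1297

Rachford–Rice: g(β) = Σ zᵢ(Kᵢ−1)/(1+β(Kᵢ−1)) = 0.
Check two-phase: ΣzᵢKᵢ = 1.5937 > 1 and Σzᵢ/Kᵢ = 1.6239 > 1, so g(0) = 0.5937 > 0 and g(1) = -0.6239 < 0.
Newton–Raphson from β = 0.5:
  β = 0.5000: g = -0.01108, g' = -0.7958 → β = 0.4861
Converged at β = 0.4861.
Compositions from xᵢ = zᵢ/(1+β(Kᵢ−1)), yᵢ = Kᵢxᵢ:
  1: x = 0.1297, y = 0.4863
  2: x = 0.4487, y = 0.4083
  3: x = 0.4216, y = 0.1054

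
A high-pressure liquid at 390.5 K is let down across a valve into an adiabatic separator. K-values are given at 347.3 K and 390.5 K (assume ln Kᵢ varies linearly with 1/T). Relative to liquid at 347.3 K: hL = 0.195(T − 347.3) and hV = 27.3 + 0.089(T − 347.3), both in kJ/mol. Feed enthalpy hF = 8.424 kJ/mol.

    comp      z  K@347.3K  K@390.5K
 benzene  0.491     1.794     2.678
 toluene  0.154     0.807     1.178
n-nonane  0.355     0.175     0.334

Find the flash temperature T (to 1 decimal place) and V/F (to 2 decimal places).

Adiabatic flash: solve Rachford–Rice at each trial T, then check hF = ψ·hV(T) + (1−ψ)·hL(T).
  T = 347.3 K: K = (1.794, 0.807, 0.175), RR gives ψ = 0.121, H_out = 3.298 kJ/mol
  T = 390.5 K: K = (2.678, 1.178, 0.334), RR gives ψ = 0.652, H_out = 23.241 kJ/mol
  T = 368.9 K: K = (2.218, 0.986, 0.246), RR gives ψ = 0.423, H_out = 14.782 kJ/mol
  T = 358.1 K: K = (2.001, 0.895, 0.209), RR gives ψ = 0.289, H_out = 9.677 kJ/mol
  T = 352.7 K: K = (1.896, 0.850, 0.191), RR gives ψ = 0.211, H_out = 6.700 kJ/mol
  T = 355.4 K: K = (1.948, 0.872, 0.200), RR gives ψ = 0.252, H_out = 8.233 kJ/mol
  T = 356.8 K: K = (1.976, 0.884, 0.204), RR gives ψ = 0.272, H_out = 8.992 kJ/mol
  T = 356.1 K: K = (1.962, 0.878, 0.202), RR gives ψ = 0.262, H_out = 8.616 kJ/mol
Linear interpolation between T = 355.4 (H_out = 8.233) and T = 356.1 (H_out = 8.616) on hF = 8.424 gives T ≈ 355.7 K, at which ψ = 0.26.

T = 355.7 K, V/F = 0.26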